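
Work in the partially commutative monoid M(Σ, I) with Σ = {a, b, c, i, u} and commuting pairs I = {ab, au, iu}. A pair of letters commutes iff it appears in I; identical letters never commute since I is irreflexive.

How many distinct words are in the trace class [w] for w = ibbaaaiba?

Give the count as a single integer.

0(i) covers ∅
1(b) covers 0:i
2(b) covers 1:b
3(a) covers 0:i
4(a) covers 3:a
5(a) covers 4:a
6(i) covers 2:b, 5:a
7(b) covers 6:i
8(a) covers 6:i
floor of heap: 0:i
completions by unplaced set U, small U first (add the entries for U minus each lowest piece of U):
  |U|=1: {7}:1  {8}:1
  |U|=2: {7,8}:2
  |U|=3: {6,7,8}:2
  |U|=4: {2,6,7,8}:2  {5,6,7,8}:2
  |U|=5: {1,2,6,7,8}:2  {2,5,6,7,8}:4  {4,5,6,7,8}:2
  |U|=6: {1,2,5,6,7,8}:6  {2,4,5,6,7,8}:6  {3,4,5,6,7,8}:2
  |U|=7: {1,2,4,5,6,7,8}:12  {2,3,4,5,6,7,8}:8
  start at 0(i): 20

20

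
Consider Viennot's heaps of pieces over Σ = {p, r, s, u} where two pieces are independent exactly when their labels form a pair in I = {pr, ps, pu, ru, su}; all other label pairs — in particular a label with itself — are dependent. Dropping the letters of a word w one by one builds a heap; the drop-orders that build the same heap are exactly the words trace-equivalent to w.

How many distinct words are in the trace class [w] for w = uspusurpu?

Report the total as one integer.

1260

drop 0:u onto floor
drop 1:s onto floor
drop 2:p onto floor
drop 3:u onto {0:u}
drop 4:s onto {1:s}
drop 5:u onto {3:u}
drop 6:r onto {4:s}
drop 7:p onto {2:p}
drop 8:u onto {5:u}
ground layer = {0:u, 1:s, 2:p}
drop-orders for the pieces not yet dropped (sum over which currently-grounded one goes next):
  1 to go: {6} 1  {7} 1  {8} 1
  2 to go: {2,7} 1  {4,6} 1  {5,8} 1  {6,7} 2  {6,8} 2  {7,8} 2
  3 to go: {1,4,6} 1  {2,6,7} 3  {2,7,8} 3  {3,5,8} 1  {4,6,7} 3  {4,6,8} 3  {5,6,8} 3  {5,7,8} 3  {6,7,8} 6
  4 to go: {0,3,5,8} 1  {1,4,6,7} 4  {1,4,6,8} 4  {2,4,6,7} 6  {2,5,7,8} 6  {2,6,7,8} 12  {3,5,6,8} 4  {3,5,7,8} 4  {4,5,6,8} 6  {4,6,7,8} 12  {5,6,7,8} 12
  5 to go: {0,3,5,6,8} 5  {0,3,5,7,8} 5  {1,2,4,6,7} 10  {1,4,5,6,8} 10  {1,4,6,7,8} 20  {2,3,5,7,8} 10  {2,4,6,7,8} 30  {2,5,6,7,8} 30  {3,4,5,6,8} 10  {3,5,6,7,8} 20  {4,5,6,7,8} 30
  6 to go: {0,2,3,5,7,8} 15  {0,3,4,5,6,8} 15  {0,3,5,6,7,8} 30  {1,2,4,6,7,8} 60  {1,3,4,5,6,8} 20  {1,4,5,6,7,8} 60  {2,3,5,6,7,8} 60  {2,4,5,6,7,8} 90  {3,4,5,6,7,8} 60
  7 to go: {0,1,3,4,5,6,8} 35  {0,2,3,5,6,7,8} 105  {0,3,4,5,6,7,8} 105  {1,2,4,5,6,7,8} 210  {1,3,4,5,6,7,8} 140  {2,3,4,5,6,7,8} 210
  if 0:u drops first: 560 orders
  if 1:s drops first: 420 orders
  if 2:p drops first: 280 orders
heap linearizations: 1260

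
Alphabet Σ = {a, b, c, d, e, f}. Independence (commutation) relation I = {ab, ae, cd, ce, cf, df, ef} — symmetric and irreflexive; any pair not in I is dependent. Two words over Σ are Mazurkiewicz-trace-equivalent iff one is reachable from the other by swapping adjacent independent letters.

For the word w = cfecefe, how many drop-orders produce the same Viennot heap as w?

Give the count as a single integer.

210

piece 0:c — minimal
piece 1:f — minimal
piece 2:e — minimal
piece 3:c rests on {0:c}
piece 4:e rests on {2:e}
piece 5:f rests on {1:f}
piece 6:e rests on {4:e}
minimal pieces: {0:c, 1:f, 2:e}
ways to finish when only these pieces remain (= sum over removing one remaining piece with nothing left below it):
  1 left: {3}→1  {5}→1  {6}→1
  2 left: {0,3}→1  {1,5}→1  {3,5}→2  {3,6}→2  {4,6}→1  {5,6}→2
  3 left: {0,3,5}→3  {0,3,6}→3  {1,3,5}→3  {1,5,6}→3  {2,4,6}→1  {3,4,6}→3  {3,5,6}→6  {4,5,6}→3
  4 left: {0,1,3,5}→6  {0,3,4,6}→6  {0,3,5,6}→12  {1,3,5,6}→12  {1,4,5,6}→6  {2,3,4,6}→4  {2,4,5,6}→4  {3,4,5,6}→12
  5 left: {0,1,3,5,6}→30  {0,2,3,4,6}→10  {0,3,4,5,6}→30  {1,2,4,5,6}→10  {1,3,4,5,6}→30  {2,3,4,5,6}→20
  placing 0:c first → 60 extensions
  placing 1:f first → 60 extensions
  placing 2:e first → 90 extensions
total linear extensions = 210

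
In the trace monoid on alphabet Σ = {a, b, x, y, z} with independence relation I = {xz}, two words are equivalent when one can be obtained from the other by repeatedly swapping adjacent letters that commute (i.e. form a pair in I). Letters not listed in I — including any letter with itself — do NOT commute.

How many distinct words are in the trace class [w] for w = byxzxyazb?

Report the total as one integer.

3

#0=b has no predecessor
#1=y depends on [0:b]
#2=x depends on [1:y]
#3=z depends on [1:y]
#4=x depends on [2:x]
#5=y depends on [3:z, 4:x]
#6=a depends on [5:y]
#7=z depends on [6:a]
#8=b depends on [7:z]
sources: [0:b]
N(rest) = Σ N(rest − s) over sources s of rest; N(one piece) = 1:
  size 1 → [8]=1
  size 2 → [7,8]=1
  size 3 → [6,7,8]=1
  size 4 → [5,6,7,8]=1
  size 5 → [3,5,6,7,8]=1  [4,5,6,7,8]=1
  size 6 → [2,4,5,6,7,8]=1  [3,4,5,6,7,8]=2
  size 7 → [2,3,4,5,6,7,8]=3
  first=0(b) contributes 3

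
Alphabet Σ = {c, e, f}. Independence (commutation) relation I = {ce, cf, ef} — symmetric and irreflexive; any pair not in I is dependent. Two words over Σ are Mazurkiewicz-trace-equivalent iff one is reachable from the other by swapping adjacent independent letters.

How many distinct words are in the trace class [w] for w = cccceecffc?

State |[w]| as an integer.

piece 0:c — minimal
piece 1:c rests on {0:c}
piece 2:c rests on {1:c}
piece 3:c rests on {2:c}
piece 4:e — minimal
piece 5:e rests on {4:e}
piece 6:c rests on {3:c}
piece 7:f — minimal
piece 8:f rests on {7:f}
piece 9:c rests on {6:c}
minimal pieces: {0:c, 4:e, 7:f}
ways to finish when only these pieces remain (= sum over removing one remaining piece with nothing left below it):
  1 left: {5}→1  {8}→1  {9}→1
  2 left: {4,5}→1  {5,8}→2  {5,9}→2  {6,9}→1  {7,8}→1  {8,9}→2
  3 left: {3,6,9}→1  {4,5,8}→3  {4,5,9}→3  {5,6,9}→3  {5,7,8}→3  {5,8,9}→6  {6,8,9}→3  {7,8,9}→3
  4 left: {2,3,6,9}→1  {3,5,6,9}→4  {3,6,8,9}→4  {4,5,6,9}→6  {4,5,7,8}→6  {4,5,8,9}→12  {5,6,8,9}→12  {5,7,8,9}→12  {6,7,8,9}→6
  5 left: {1,2,3,6,9}→1  {2,3,5,6,9}→5  {2,3,6,8,9}→5  {3,4,5,6,9}→10  {3,5,6,8,9}→20  {3,6,7,8,9}→10  {4,5,6,8,9}→30  {4,5,7,8,9}→30  {5,6,7,8,9}→30
  6 left: {0,1,2,3,6,9}→1  {1,2,3,5,6,9}→6  {1,2,3,6,8,9}→6  {2,3,4,5,6,9}→15  {2,3,5,6,8,9}→30  {2,3,6,7,8,9}→15  {3,4,5,6,8,9}→60  {3,5,6,7,8,9}→60  {4,5,6,7,8,9}→90
  7 left: {0,1,2,3,5,6,9}→7  {0,1,2,3,6,8,9}→7  {1,2,3,4,5,6,9}→21  {1,2,3,5,6,8,9}→42  {1,2,3,6,7,8,9}→21  {2,3,4,5,6,8,9}→105  {2,3,5,6,7,8,9}→105  {3,4,5,6,7,8,9}→210
  8 left: {0,1,2,3,4,5,6,9}→28  {0,1,2,3,5,6,8,9}→56  {0,1,2,3,6,7,8,9}→28  {1,2,3,4,5,6,8,9}→168  {1,2,3,5,6,7,8,9}→168  {2,3,4,5,6,7,8,9}→420
  placing 0:c first → 756 extensions
  placing 4:e first → 252 extensions
  placing 7:f first → 252 extensions
total linear extensions = 1260

1260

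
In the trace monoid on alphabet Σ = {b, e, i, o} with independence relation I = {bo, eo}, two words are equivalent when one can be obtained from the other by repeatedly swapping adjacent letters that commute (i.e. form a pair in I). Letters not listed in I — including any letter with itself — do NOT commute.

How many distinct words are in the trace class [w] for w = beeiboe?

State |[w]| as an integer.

piece 0:b — minimal
piece 1:e rests on {0:b}
piece 2:e rests on {1:e}
piece 3:i rests on {2:e}
piece 4:b rests on {3:i}
piece 5:o rests on {3:i}
piece 6:e rests on {4:b}
minimal pieces: {0:b}
ways to finish when only these pieces remain (= sum over removing one remaining piece with nothing left below it):
  1 left: {5}→1  {6}→1
  2 left: {4,6}→1  {5,6}→2
  3 left: {4,5,6}→3
  4 left: {3,4,5,6}→3
  5 left: {2,3,4,5,6}→3
  placing 0:b first → 3 extensions

3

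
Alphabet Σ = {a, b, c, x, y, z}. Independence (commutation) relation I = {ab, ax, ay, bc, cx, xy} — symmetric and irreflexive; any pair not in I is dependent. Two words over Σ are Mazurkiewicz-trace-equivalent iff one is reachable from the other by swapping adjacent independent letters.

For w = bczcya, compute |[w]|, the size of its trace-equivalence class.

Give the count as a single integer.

4

drop 0:b onto floor
drop 1:c onto floor
drop 2:z onto {0:b, 1:c}
drop 3:c onto {2:z}
drop 4:y onto {3:c}
drop 5:a onto {3:c}
ground layer = {0:b, 1:c}
drop-orders for the pieces not yet dropped (sum over which currently-grounded one goes next):
  1 to go: {4} 1  {5} 1
  2 to go: {4,5} 2
  3 to go: {3,4,5} 2
  4 to go: {2,3,4,5} 2
  if 0:b drops first: 2 orders
  if 1:c drops first: 2 orders
heap linearizations: 4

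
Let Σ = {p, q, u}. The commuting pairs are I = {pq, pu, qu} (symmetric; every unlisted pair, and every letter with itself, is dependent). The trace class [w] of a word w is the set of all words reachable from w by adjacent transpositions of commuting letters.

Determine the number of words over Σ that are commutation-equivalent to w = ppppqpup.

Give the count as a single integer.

piece 0:p — minimal
piece 1:p rests on {0:p}
piece 2:p rests on {1:p}
piece 3:p rests on {2:p}
piece 4:q — minimal
piece 5:p rests on {3:p}
piece 6:u — minimal
piece 7:p rests on {5:p}
minimal pieces: {0:p, 4:q, 6:u}
ways to finish when only these pieces remain (= sum over removing one remaining piece with nothing left below it):
  1 left: {4}→1  {6}→1  {7}→1
  2 left: {4,6}→2  {4,7}→2  {5,7}→1  {6,7}→2
  3 left: {3,5,7}→1  {4,5,7}→3  {4,6,7}→6  {5,6,7}→3
  4 left: {2,3,5,7}→1  {3,4,5,7}→4  {3,5,6,7}→4  {4,5,6,7}→12
  5 left: {1,2,3,5,7}→1  {2,3,4,5,7}→5  {2,3,5,6,7}→5  {3,4,5,6,7}→20
  6 left: {0,1,2,3,5,7}→1  {1,2,3,4,5,7}→6  {1,2,3,5,6,7}→6  {2,3,4,5,6,7}→30
  placing 0:p first → 42 extensions
  placing 4:q first → 7 extensions
  placing 6:u first → 7 extensions
total linear extensions = 56

56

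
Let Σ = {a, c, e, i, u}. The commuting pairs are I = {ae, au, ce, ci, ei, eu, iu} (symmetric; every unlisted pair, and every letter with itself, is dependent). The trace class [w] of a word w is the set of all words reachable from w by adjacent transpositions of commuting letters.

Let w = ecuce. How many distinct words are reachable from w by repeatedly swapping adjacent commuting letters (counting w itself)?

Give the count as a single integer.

10

0(e) covers ∅
1(c) covers ∅
2(u) covers 1:c
3(c) covers 2:u
4(e) covers 0:e
floor of heap: 0:e, 1:c
completions by unplaced set U, small U first (add the entries for U minus each lowest piece of U):
  |U|=1: {3}:1  {4}:1
  |U|=2: {0,4}:1  {2,3}:1  {3,4}:2
  |U|=3: {0,3,4}:3  {1,2,3}:1  {2,3,4}:3
  start at 0(e): 4
  start at 1(c): 6
sum over floor = 10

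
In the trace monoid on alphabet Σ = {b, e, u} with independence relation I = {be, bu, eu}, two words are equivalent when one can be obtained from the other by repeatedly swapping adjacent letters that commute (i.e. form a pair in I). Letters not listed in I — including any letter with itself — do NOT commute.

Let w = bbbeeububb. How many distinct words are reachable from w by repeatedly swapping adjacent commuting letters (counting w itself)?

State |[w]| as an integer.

piece 0:b — minimal
piece 1:b rests on {0:b}
piece 2:b rests on {1:b}
piece 3:e — minimal
piece 4:e rests on {3:e}
piece 5:u — minimal
piece 6:b rests on {2:b}
piece 7:u rests on {5:u}
piece 8:b rests on {6:b}
piece 9:b rests on {8:b}
minimal pieces: {0:b, 3:e, 5:u}
ways to finish when only these pieces remain (= sum over removing one remaining piece with nothing left below it):
  1 left: {4}→1  {7}→1  {9}→1
  2 left: {3,4}→1  {4,7}→2  {4,9}→2  {5,7}→1  {7,9}→2  {8,9}→1
  3 left: {3,4,7}→3  {3,4,9}→3  {4,5,7}→3  {4,7,9}→6  {4,8,9}→3  {5,7,9}→3  {6,8,9}→1  {7,8,9}→3
  4 left: {2,6,8,9}→1  {3,4,5,7}→6  {3,4,7,9}→12  {3,4,8,9}→6  {4,5,7,9}→12  {4,6,8,9}→4  {4,7,8,9}→12  {5,7,8,9}→6  {6,7,8,9}→4
  5 left: {1,2,6,8,9}→1  {2,4,6,8,9}→5  {2,6,7,8,9}→5  {3,4,5,7,9}→30  {3,4,6,8,9}→10  {3,4,7,8,9}→30  {4,5,7,8,9}→30  {4,6,7,8,9}→20  {5,6,7,8,9}→10
  6 left: {0,1,2,6,8,9}→1  {1,2,4,6,8,9}→6  {1,2,6,7,8,9}→6  {2,3,4,6,8,9}→15  {2,4,6,7,8,9}→30  {2,5,6,7,8,9}→15  {3,4,5,7,8,9}→90  {3,4,6,7,8,9}→60  {4,5,6,7,8,9}→60
  7 left: {0,1,2,4,6,8,9}→7  {0,1,2,6,7,8,9}→7  {1,2,3,4,6,8,9}→21  {1,2,4,6,7,8,9}→42  {1,2,5,6,7,8,9}→21  {2,3,4,6,7,8,9}→105  {2,4,5,6,7,8,9}→105  {3,4,5,6,7,8,9}→210
  8 left: {0,1,2,3,4,6,8,9}→28  {0,1,2,4,6,7,8,9}→56  {0,1,2,5,6,7,8,9}→28  {1,2,3,4,6,7,8,9}→168  {1,2,4,5,6,7,8,9}→168  {2,3,4,5,6,7,8,9}→420
  placing 0:b first → 756 extensions
  placing 3:e first → 252 extensions
  placing 5:u first → 252 extensions
total linear extensions = 1260

1260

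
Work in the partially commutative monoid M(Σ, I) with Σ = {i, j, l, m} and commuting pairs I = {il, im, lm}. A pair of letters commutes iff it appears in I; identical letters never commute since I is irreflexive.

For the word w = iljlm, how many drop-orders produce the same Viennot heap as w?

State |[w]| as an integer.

4

0(i) covers ∅
1(l) covers ∅
2(j) covers 0:i, 1:l
3(l) covers 2:j
4(m) covers 2:j
floor of heap: 0:i, 1:l
completions by unplaced set U, small U first (add the entries for U minus each lowest piece of U):
  |U|=1: {3}:1  {4}:1
  |U|=2: {3,4}:2
  |U|=3: {2,3,4}:2
  start at 0(i): 2
  start at 1(l): 2
sum over floor = 4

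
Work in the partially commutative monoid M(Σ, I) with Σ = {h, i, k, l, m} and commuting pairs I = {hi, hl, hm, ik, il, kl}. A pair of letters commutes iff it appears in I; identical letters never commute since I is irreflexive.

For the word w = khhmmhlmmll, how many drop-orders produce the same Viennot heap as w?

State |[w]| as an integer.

120

drop 0:k onto floor
drop 1:h onto {0:k}
drop 2:h onto {1:h}
drop 3:m onto {0:k}
drop 4:m onto {3:m}
drop 5:h onto {2:h}
drop 6:l onto {4:m}
drop 7:m onto {6:l}
drop 8:m onto {7:m}
drop 9:l onto {8:m}
drop 10:l onto {9:l}
ground layer = {0:k}
drop-orders for the pieces not yet dropped (sum over which currently-grounded one goes next):
  1 to go: {5} 1  {10} 1
  2 to go: {2,5} 1  {5,10} 2  {9,10} 1
  3 to go: {1,2,5} 1  {2,5,10} 3  {5,9,10} 3  {8,9,10} 1
  4 to go: {1,2,5,10} 4  {2,5,9,10} 6  {5,8,9,10} 4  {7,8,9,10} 1
  5 to go: {1,2,5,9,10} 10  {2,5,8,9,10} 10  {5,7,8,9,10} 5  {6,7,8,9,10} 1
  6 to go: {1,2,5,8,9,10} 20  {2,5,7,8,9,10} 15  {4,6,7,8,9,10} 1  {5,6,7,8,9,10} 6
  7 to go: {1,2,5,7,8,9,10} 35  {2,5,6,7,8,9,10} 21  {3,4,6,7,8,9,10} 1  {4,5,6,7,8,9,10} 7
  8 to go: {1,2,5,6,7,8,9,10} 56  {2,4,5,6,7,8,9,10} 28  {3,4,5,6,7,8,9,10} 8
  9 to go: {1,2,4,5,6,7,8,9,10} 84  {2,3,4,5,6,7,8,9,10} 36
  if 0:k drops first: 120 orders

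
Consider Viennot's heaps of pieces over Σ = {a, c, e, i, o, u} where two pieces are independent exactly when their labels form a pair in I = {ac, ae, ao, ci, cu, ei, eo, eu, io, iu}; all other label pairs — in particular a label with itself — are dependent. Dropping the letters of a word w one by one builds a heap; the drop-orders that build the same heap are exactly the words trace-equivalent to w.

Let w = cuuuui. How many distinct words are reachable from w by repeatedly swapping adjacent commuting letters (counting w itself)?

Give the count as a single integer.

30

drop 0:c onto floor
drop 1:u onto floor
drop 2:u onto {1:u}
drop 3:u onto {2:u}
drop 4:u onto {3:u}
drop 5:i onto floor
ground layer = {0:c, 1:u, 5:i}
drop-orders for the pieces not yet dropped (sum over which currently-grounded one goes next):
  1 to go: {0} 1  {4} 1  {5} 1
  2 to go: {0,4} 2  {0,5} 2  {3,4} 1  {4,5} 2
  3 to go: {0,3,4} 3  {0,4,5} 6  {2,3,4} 1  {3,4,5} 3
  4 to go: {0,2,3,4} 4  {0,3,4,5} 12  {1,2,3,4} 1  {2,3,4,5} 4
  if 0:c drops first: 5 orders
  if 1:u drops first: 20 orders
  if 5:i drops first: 5 orders
heap linearizations: 30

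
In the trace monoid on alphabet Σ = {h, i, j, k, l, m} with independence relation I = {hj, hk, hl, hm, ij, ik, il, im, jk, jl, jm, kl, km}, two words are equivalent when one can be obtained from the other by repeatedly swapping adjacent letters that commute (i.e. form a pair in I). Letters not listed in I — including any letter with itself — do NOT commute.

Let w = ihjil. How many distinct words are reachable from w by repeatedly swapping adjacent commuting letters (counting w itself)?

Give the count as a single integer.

20

0(i) covers ∅
1(h) covers 0:i
2(j) covers ∅
3(i) covers 1:h
4(l) covers ∅
floor of heap: 0:i, 2:j, 4:l
completions by unplaced set U, small U first (add the entries for U minus each lowest piece of U):
  |U|=1: {2}:1  {3}:1  {4}:1
  |U|=2: {1,3}:1  {2,3}:2  {2,4}:2  {3,4}:2
  |U|=3: {0,1,3}:1  {1,2,3}:3  {1,3,4}:3  {2,3,4}:6
  start at 0(i): 12
  start at 2(j): 4
  start at 4(l): 4
sum over floor = 20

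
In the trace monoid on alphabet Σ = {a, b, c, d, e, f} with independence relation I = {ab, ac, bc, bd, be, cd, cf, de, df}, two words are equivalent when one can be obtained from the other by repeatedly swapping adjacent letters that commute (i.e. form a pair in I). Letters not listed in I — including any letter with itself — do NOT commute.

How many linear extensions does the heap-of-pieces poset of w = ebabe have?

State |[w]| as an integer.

drop 0:e onto floor
drop 1:b onto floor
drop 2:a onto {0:e}
drop 3:b onto {1:b}
drop 4:e onto {2:a}
ground layer = {0:e, 1:b}
drop-orders for the pieces not yet dropped (sum over which currently-grounded one goes next):
  1 to go: {3} 1  {4} 1
  2 to go: {1,3} 1  {2,4} 1  {3,4} 2
  3 to go: {0,2,4} 1  {1,3,4} 3  {2,3,4} 3
  if 0:e drops first: 6 orders
  if 1:b drops first: 4 orders
heap linearizations: 10

10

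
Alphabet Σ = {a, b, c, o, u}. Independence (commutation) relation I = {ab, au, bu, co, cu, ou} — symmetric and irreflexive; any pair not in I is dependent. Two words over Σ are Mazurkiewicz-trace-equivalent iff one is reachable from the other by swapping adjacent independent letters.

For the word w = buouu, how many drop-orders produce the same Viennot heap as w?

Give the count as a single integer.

10

#0=b has no predecessor
#1=u has no predecessor
#2=o depends on [0:b]
#3=u depends on [1:u]
#4=u depends on [3:u]
sources: [0:b, 1:u]
N(rest) = Σ N(rest − s) over sources s of rest; N(one piece) = 1:
  size 1 → [2]=1  [4]=1
  size 2 → [0,2]=1  [2,4]=2  [3,4]=1
  size 3 → [0,2,4]=3  [1,3,4]=1  [2,3,4]=3
  first=0(b) contributes 4
  first=1(u) contributes 6
|[w]| = 10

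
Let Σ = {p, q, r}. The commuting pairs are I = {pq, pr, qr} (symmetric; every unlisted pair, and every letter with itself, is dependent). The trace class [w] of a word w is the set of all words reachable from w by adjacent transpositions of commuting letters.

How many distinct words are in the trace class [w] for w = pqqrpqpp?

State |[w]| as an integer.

piece 0:p — minimal
piece 1:q — minimal
piece 2:q rests on {1:q}
piece 3:r — minimal
piece 4:p rests on {0:p}
piece 5:q rests on {2:q}
piece 6:p rests on {4:p}
piece 7:p rests on {6:p}
minimal pieces: {0:p, 1:q, 3:r}
ways to finish when only these pieces remain (= sum over removing one remaining piece with nothing left below it):
  1 left: {3}→1  {5}→1  {7}→1
  2 left: {2,5}→1  {3,5}→2  {3,7}→2  {5,7}→2  {6,7}→1
  3 left: {1,2,5}→1  {2,3,5}→3  {2,5,7}→3  {3,5,7}→6  {3,6,7}→3  {4,6,7}→1  {5,6,7}→3
  4 left: {0,4,6,7}→1  {1,2,3,5}→4  {1,2,5,7}→4  {2,3,5,7}→12  {2,5,6,7}→6  {3,4,6,7}→4  {3,5,6,7}→12  {4,5,6,7}→4
  5 left: {0,3,4,6,7}→5  {0,4,5,6,7}→5  {1,2,3,5,7}→20  {1,2,5,6,7}→10  {2,3,5,6,7}→30  {2,4,5,6,7}→10  {3,4,5,6,7}→20
  6 left: {0,2,4,5,6,7}→15  {0,3,4,5,6,7}→30  {1,2,3,5,6,7}→60  {1,2,4,5,6,7}→20  {2,3,4,5,6,7}→60
  placing 0:p first → 140 extensions
  placing 1:q first → 105 extensions
  placing 3:r first → 35 extensions
total linear extensions = 280

280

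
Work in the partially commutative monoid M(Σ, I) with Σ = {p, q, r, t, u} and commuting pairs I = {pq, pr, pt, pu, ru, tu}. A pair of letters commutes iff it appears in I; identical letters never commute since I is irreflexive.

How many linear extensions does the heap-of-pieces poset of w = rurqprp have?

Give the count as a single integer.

63

piece 0:r — minimal
piece 1:u — minimal
piece 2:r rests on {0:r}
piece 3:q rests on {1:u, 2:r}
piece 4:p — minimal
piece 5:r rests on {3:q}
piece 6:p rests on {4:p}
minimal pieces: {0:r, 1:u, 4:p}
ways to finish when only these pieces remain (= sum over removing one remaining piece with nothing left below it):
  1 left: {5}→1  {6}→1
  2 left: {3,5}→1  {4,6}→1  {5,6}→2
  3 left: {1,3,5}→1  {2,3,5}→1  {3,5,6}→3  {4,5,6}→3
  4 left: {0,2,3,5}→1  {1,2,3,5}→2  {1,3,5,6}→4  {2,3,5,6}→4  {3,4,5,6}→6
  5 left: {0,1,2,3,5}→3  {0,2,3,5,6}→5  {1,2,3,5,6}→10  {1,3,4,5,6}→10  {2,3,4,5,6}→10
  placing 0:r first → 30 extensions
  placing 1:u first → 15 extensions
  placing 4:p first → 18 extensions
total linear extensions = 63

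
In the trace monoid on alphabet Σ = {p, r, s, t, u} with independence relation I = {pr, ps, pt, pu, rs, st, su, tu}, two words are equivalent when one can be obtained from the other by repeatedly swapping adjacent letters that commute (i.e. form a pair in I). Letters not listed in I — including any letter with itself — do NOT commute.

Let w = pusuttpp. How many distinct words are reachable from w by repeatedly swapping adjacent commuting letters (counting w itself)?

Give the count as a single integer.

1680

drop 0:p onto floor
drop 1:u onto floor
drop 2:s onto floor
drop 3:u onto {1:u}
drop 4:t onto floor
drop 5:t onto {4:t}
drop 6:p onto {0:p}
drop 7:p onto {6:p}
ground layer = {0:p, 1:u, 2:s, 4:t}
drop-orders for the pieces not yet dropped (sum over which currently-grounded one goes next):
  1 to go: {2} 1  {3} 1  {5} 1  {7} 1
  2 to go: {1,3} 1  {2,3} 2  {2,5} 2  {2,7} 2  {3,5} 2  {3,7} 2  {4,5} 1  {5,7} 2  {6,7} 1
  3 to go: {0,6,7} 1  {1,2,3} 3  {1,3,5} 3  {1,3,7} 3  {2,3,5} 6  {2,3,7} 6  {2,4,5} 3  {2,5,7} 6  {2,6,7} 3  {3,4,5} 3  {3,5,7} 6  {3,6,7} 3  {4,5,7} 3  {5,6,7} 3
  4 to go: {0,2,6,7} 4  {0,3,6,7} 4  {0,5,6,7} 4  {1,2,3,5} 12  {1,2,3,7} 12  {1,3,4,5} 6  {1,3,5,7} 12  {1,3,6,7} 6  {2,3,4,5} 12  {2,3,5,7} 24  {2,3,6,7} 12  {2,4,5,7} 12  {2,5,6,7} 12  {3,4,5,7} 12  {3,5,6,7} 12  {4,5,6,7} 6
  5 to go: {0,1,3,6,7} 10  {0,2,3,6,7} 20  {0,2,5,6,7} 20  {0,3,5,6,7} 20  {0,4,5,6,7} 10  {1,2,3,4,5} 30  {1,2,3,5,7} 60  {1,2,3,6,7} 30  {1,3,4,5,7} 30  {1,3,5,6,7} 30  {2,3,4,5,7} 60  {2,3,5,6,7} 60  {2,4,5,6,7} 30  {3,4,5,6,7} 30
  6 to go: {0,1,2,3,6,7} 60  {0,1,3,5,6,7} 60  {0,2,3,5,6,7} 120  {0,2,4,5,6,7} 60  {0,3,4,5,6,7} 60  {1,2,3,4,5,7} 180  {1,2,3,5,6,7} 180  {1,3,4,5,6,7} 90  {2,3,4,5,6,7} 180
  if 0:p drops first: 630 orders
  if 1:u drops first: 420 orders
  if 2:s drops first: 210 orders
  if 4:t drops first: 420 orders
heap linearizations: 1680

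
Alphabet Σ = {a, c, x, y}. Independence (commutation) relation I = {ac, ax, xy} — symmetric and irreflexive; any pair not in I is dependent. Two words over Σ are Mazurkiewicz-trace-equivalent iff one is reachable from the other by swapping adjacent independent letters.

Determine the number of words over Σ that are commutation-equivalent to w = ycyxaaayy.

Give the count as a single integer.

0(y) covers ∅
1(c) covers 0:y
2(y) covers 1:c
3(x) covers 1:c
4(a) covers 2:y
5(a) covers 4:a
6(a) covers 5:a
7(y) covers 6:a
8(y) covers 7:y
floor of heap: 0:y
completions by unplaced set U, small U first (add the entries for U minus each lowest piece of U):
  |U|=1: {3}:1  {8}:1
  |U|=2: {3,8}:2  {7,8}:1
  |U|=3: {3,7,8}:3  {6,7,8}:1
  |U|=4: {3,6,7,8}:4  {5,6,7,8}:1
  |U|=5: {3,5,6,7,8}:5  {4,5,6,7,8}:1
  |U|=6: {2,4,5,6,7,8}:1  {3,4,5,6,7,8}:6
  |U|=7: {2,3,4,5,6,7,8}:7
  start at 0(y): 7

7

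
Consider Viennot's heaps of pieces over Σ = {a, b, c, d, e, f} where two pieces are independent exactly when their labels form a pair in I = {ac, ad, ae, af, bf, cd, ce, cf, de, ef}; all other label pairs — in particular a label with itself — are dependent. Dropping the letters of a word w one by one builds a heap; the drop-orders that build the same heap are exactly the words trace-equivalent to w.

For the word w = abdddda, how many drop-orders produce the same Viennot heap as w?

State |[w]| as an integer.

5

0(a) covers ∅
1(b) covers 0:a
2(d) covers 1:b
3(d) covers 2:d
4(d) covers 3:d
5(d) covers 4:d
6(a) covers 1:b
floor of heap: 0:a
completions by unplaced set U, small U first (add the entries for U minus each lowest piece of U):
  |U|=1: {5}:1  {6}:1
  |U|=2: {4,5}:1  {5,6}:2
  |U|=3: {3,4,5}:1  {4,5,6}:3
  |U|=4: {2,3,4,5}:1  {3,4,5,6}:4
  |U|=5: {2,3,4,5,6}:5
  start at 0(a): 5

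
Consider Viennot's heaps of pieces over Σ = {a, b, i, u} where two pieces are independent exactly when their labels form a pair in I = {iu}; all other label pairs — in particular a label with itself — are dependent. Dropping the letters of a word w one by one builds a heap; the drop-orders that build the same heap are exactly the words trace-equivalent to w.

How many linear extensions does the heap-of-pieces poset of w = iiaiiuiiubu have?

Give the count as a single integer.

15

#0=i has no predecessor
#1=i depends on [0:i]
#2=a depends on [1:i]
#3=i depends on [2:a]
#4=i depends on [3:i]
#5=u depends on [2:a]
#6=i depends on [4:i]
#7=i depends on [6:i]
#8=u depends on [5:u]
#9=b depends on [7:i, 8:u]
#10=u depends on [9:b]
sources: [0:i]
N(rest) = Σ N(rest − s) over sources s of rest; N(one piece) = 1:
  size 1 → [10]=1
  size 2 → [9,10]=1
  size 3 → [7,9,10]=1  [8,9,10]=1
  size 4 → [5,8,9,10]=1  [6,7,9,10]=1  [7,8,9,10]=2
  size 5 → [4,6,7,9,10]=1  [5,7,8,9,10]=3  [6,7,8,9,10]=3
  size 6 → [3,4,6,7,9,10]=1  [4,6,7,8,9,10]=4  [5,6,7,8,9,10]=6
  size 7 → [3,4,6,7,8,9,10]=5  [4,5,6,7,8,9,10]=10
  size 8 → [3,4,5,6,7,8,9,10]=15
  size 9 → [2,3,4,5,6,7,8,9,10]=15
  first=0(i) contributes 15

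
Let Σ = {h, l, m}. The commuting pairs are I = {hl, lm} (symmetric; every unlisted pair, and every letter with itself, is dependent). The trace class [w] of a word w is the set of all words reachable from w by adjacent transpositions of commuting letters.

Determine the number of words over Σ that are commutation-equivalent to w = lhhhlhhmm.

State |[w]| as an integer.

#0=l has no predecessor
#1=h has no predecessor
#2=h depends on [1:h]
#3=h depends on [2:h]
#4=l depends on [0:l]
#5=h depends on [3:h]
#6=h depends on [5:h]
#7=m depends on [6:h]
#8=m depends on [7:m]
sources: [0:l, 1:h]
N(rest) = Σ N(rest − s) over sources s of rest; N(one piece) = 1:
  size 1 → [4]=1  [8]=1
  size 2 → [0,4]=1  [4,8]=2  [7,8]=1
  size 3 → [0,4,8]=3  [4,7,8]=3  [6,7,8]=1
  size 4 → [0,4,7,8]=6  [4,6,7,8]=4  [5,6,7,8]=1
  size 5 → [0,4,6,7,8]=10  [3,5,6,7,8]=1  [4,5,6,7,8]=5
  size 6 → [0,4,5,6,7,8]=15  [2,3,5,6,7,8]=1  [3,4,5,6,7,8]=6
  size 7 → [0,3,4,5,6,7,8]=21  [1,2,3,5,6,7,8]=1  [2,3,4,5,6,7,8]=7
  first=0(l) contributes 8
  first=1(h) contributes 28
|[w]| = 36

36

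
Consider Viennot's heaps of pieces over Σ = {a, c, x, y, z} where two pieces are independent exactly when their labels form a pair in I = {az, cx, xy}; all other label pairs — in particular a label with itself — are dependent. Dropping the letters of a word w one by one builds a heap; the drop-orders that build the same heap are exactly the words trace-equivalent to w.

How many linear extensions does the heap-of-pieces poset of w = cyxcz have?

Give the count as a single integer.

4

piece 0:c — minimal
piece 1:y rests on {0:c}
piece 2:x — minimal
piece 3:c rests on {1:y}
piece 4:z rests on {2:x, 3:c}
minimal pieces: {0:c, 2:x}
ways to finish when only these pieces remain (= sum over removing one remaining piece with nothing left below it):
  1 left: {4}→1
  2 left: {2,4}→1  {3,4}→1
  3 left: {1,3,4}→1  {2,3,4}→2
  placing 0:c first → 3 extensions
  placing 2:x first → 1 extensions
total linear extensions = 4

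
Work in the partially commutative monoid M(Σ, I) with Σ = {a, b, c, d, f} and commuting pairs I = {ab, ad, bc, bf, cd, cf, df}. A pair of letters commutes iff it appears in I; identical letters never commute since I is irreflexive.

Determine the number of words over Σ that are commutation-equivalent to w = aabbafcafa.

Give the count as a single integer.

0(a) covers ∅
1(a) covers 0:a
2(b) covers ∅
3(b) covers 2:b
4(a) covers 1:a
5(f) covers 4:a
6(c) covers 4:a
7(a) covers 5:f, 6:c
8(f) covers 7:a
9(a) covers 8:f
floor of heap: 0:a, 2:b
completions by unplaced set U, small U first (add the entries for U minus each lowest piece of U):
  |U|=1: {3}:1  {9}:1
  |U|=2: {2,3}:1  {3,9}:2  {8,9}:1
  |U|=3: {2,3,9}:3  {3,8,9}:3  {7,8,9}:1
  |U|=4: {2,3,8,9}:6  {3,7,8,9}:4  {5,7,8,9}:1  {6,7,8,9}:1
  |U|=5: {2,3,7,8,9}:10  {3,5,7,8,9}:5  {3,6,7,8,9}:5  {5,6,7,8,9}:2
  |U|=6: {2,3,5,7,8,9}:15  {2,3,6,7,8,9}:15  {3,5,6,7,8,9}:12  {4,5,6,7,8,9}:2
  |U|=7: {1,4,5,6,7,8,9}:2  {2,3,5,6,7,8,9}:42  {3,4,5,6,7,8,9}:14
  |U|=8: {0,1,4,5,6,7,8,9}:2  {1,3,4,5,6,7,8,9}:16  {2,3,4,5,6,7,8,9}:56
  start at 0(a): 72
  start at 2(b): 18
sum over floor = 90

90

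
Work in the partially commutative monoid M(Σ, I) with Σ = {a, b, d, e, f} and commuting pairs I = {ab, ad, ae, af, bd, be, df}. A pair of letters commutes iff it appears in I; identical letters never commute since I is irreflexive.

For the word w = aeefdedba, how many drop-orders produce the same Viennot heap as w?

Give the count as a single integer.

#0=a has no predecessor
#1=e has no predecessor
#2=e depends on [1:e]
#3=f depends on [2:e]
#4=d depends on [2:e]
#5=e depends on [3:f, 4:d]
#6=d depends on [5:e]
#7=b depends on [3:f]
#8=a depends on [0:a]
sources: [0:a, 1:e]
N(rest) = Σ N(rest − s) over sources s of rest; N(one piece) = 1:
  size 1 → [6]=1  [7]=1  [8]=1
  size 2 → [0,8]=1  [5,6]=1  [6,7]=2  [6,8]=2  [7,8]=2
  size 3 → [0,6,8]=3  [0,7,8]=3  [4,5,6]=1  [5,6,7]=3  [5,6,8]=3  [6,7,8]=6
  size 4 → [0,5,6,8]=6  [0,6,7,8]=12  [3,5,6,7]=3  [4,5,6,7]=4  [4,5,6,8]=4  [5,6,7,8]=12
  size 5 → [0,4,5,6,8]=10  [0,5,6,7,8]=30  [3,4,5,6,7]=7  [3,5,6,7,8]=15  [4,5,6,7,8]=20
  size 6 → [0,3,5,6,7,8]=45  [0,4,5,6,7,8]=60  [2,3,4,5,6,7]=7  [3,4,5,6,7,8]=42
  size 7 → [0,3,4,5,6,7,8]=147  [1,2,3,4,5,6,7]=7  [2,3,4,5,6,7,8]=49
  first=0(a) contributes 56
  first=1(e) contributes 196
|[w]| = 252

252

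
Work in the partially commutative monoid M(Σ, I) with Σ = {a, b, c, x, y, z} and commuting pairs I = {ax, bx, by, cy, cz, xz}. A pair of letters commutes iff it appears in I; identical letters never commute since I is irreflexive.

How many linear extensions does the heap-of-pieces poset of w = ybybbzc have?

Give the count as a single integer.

25

#0=y has no predecessor
#1=b has no predecessor
#2=y depends on [0:y]
#3=b depends on [1:b]
#4=b depends on [3:b]
#5=z depends on [2:y, 4:b]
#6=c depends on [4:b]
sources: [0:y, 1:b]
N(rest) = Σ N(rest − s) over sources s of rest; N(one piece) = 1:
  size 1 → [5]=1  [6]=1
  size 2 → [2,5]=1  [5,6]=2
  size 3 → [0,2,5]=1  [2,5,6]=3  [4,5,6]=2
  size 4 → [0,2,5,6]=4  [2,4,5,6]=5  [3,4,5,6]=2
  size 5 → [0,2,4,5,6]=9  [1,3,4,5,6]=2  [2,3,4,5,6]=7
  first=0(y) contributes 9
  first=1(b) contributes 16
|[w]| = 25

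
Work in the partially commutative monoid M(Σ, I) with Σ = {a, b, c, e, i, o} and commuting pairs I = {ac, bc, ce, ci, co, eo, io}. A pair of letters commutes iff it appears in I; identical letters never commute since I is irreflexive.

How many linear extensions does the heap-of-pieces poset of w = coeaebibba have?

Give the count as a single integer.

piece 0:c — minimal
piece 1:o — minimal
piece 2:e — minimal
piece 3:a rests on {1:o, 2:e}
piece 4:e rests on {3:a}
piece 5:b rests on {4:e}
piece 6:i rests on {5:b}
piece 7:b rests on {6:i}
piece 8:b rests on {7:b}
piece 9:a rests on {8:b}
minimal pieces: {0:c, 1:o, 2:e}
ways to finish when only these pieces remain (= sum over removing one remaining piece with nothing left below it):
  1 left: {0}→1  {9}→1
  2 left: {0,9}→2  {8,9}→1
  3 left: {0,8,9}→3  {7,8,9}→1
  4 left: {0,7,8,9}→4  {6,7,8,9}→1
  5 left: {0,6,7,8,9}→5  {5,6,7,8,9}→1
  6 left: {0,5,6,7,8,9}→6  {4,5,6,7,8,9}→1
  7 left: {0,4,5,6,7,8,9}→7  {3,4,5,6,7,8,9}→1
  8 left: {0,3,4,5,6,7,8,9}→8  {1,3,4,5,6,7,8,9}→1  {2,3,4,5,6,7,8,9}→1
  placing 0:c first → 2 extensions
  placing 1:o first → 9 extensions
  placing 2:e first → 9 extensions
total linear extensions = 20

20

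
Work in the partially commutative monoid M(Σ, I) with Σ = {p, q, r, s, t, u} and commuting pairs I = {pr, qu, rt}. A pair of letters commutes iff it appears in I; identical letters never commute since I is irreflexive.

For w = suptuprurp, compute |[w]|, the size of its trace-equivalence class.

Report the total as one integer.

drop 0:s onto floor
drop 1:u onto {0:s}
drop 2:p onto {1:u}
drop 3:t onto {2:p}
drop 4:u onto {3:t}
drop 5:p onto {4:u}
drop 6:r onto {4:u}
drop 7:u onto {5:p, 6:r}
drop 8:r onto {7:u}
drop 9:p onto {7:u}
ground layer = {0:s}
drop-orders for the pieces not yet dropped (sum over which currently-grounded one goes next):
  1 to go: {8} 1  {9} 1
  2 to go: {8,9} 2
  3 to go: {7,8,9} 2
  4 to go: {5,7,8,9} 2  {6,7,8,9} 2
  5 to go: {5,6,7,8,9} 4
  6 to go: {4,5,6,7,8,9} 4
  7 to go: {3,4,5,6,7,8,9} 4
  8 to go: {2,3,4,5,6,7,8,9} 4
  if 0:s drops first: 4 orders

4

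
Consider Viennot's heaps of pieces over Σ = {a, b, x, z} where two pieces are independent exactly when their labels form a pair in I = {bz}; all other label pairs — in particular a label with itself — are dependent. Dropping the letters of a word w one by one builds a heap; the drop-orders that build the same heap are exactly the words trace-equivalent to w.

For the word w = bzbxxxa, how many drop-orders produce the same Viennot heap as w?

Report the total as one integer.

3

drop 0:b onto floor
drop 1:z onto floor
drop 2:b onto {0:b}
drop 3:x onto {1:z, 2:b}
drop 4:x onto {3:x}
drop 5:x onto {4:x}
drop 6:a onto {5:x}
ground layer = {0:b, 1:z}
drop-orders for the pieces not yet dropped (sum over which currently-grounded one goes next):
  1 to go: {6} 1
  2 to go: {5,6} 1
  3 to go: {4,5,6} 1
  4 to go: {3,4,5,6} 1
  5 to go: {1,3,4,5,6} 1  {2,3,4,5,6} 1
  if 0:b drops first: 2 orders
  if 1:z drops first: 1 orders
heap linearizations: 3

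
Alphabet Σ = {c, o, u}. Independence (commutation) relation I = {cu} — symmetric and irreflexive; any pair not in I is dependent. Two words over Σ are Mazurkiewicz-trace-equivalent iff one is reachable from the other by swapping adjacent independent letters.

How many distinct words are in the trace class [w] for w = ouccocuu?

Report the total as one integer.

9

#0=o has no predecessor
#1=u depends on [0:o]
#2=c depends on [0:o]
#3=c depends on [2:c]
#4=o depends on [1:u, 3:c]
#5=c depends on [4:o]
#6=u depends on [4:o]
#7=u depends on [6:u]
sources: [0:o]
N(rest) = Σ N(rest − s) over sources s of rest; N(one piece) = 1:
  size 1 → [5]=1  [7]=1
  size 2 → [5,7]=2  [6,7]=1
  size 3 → [5,6,7]=3
  size 4 → [4,5,6,7]=3
  size 5 → [1,4,5,6,7]=3  [3,4,5,6,7]=3
  size 6 → [1,3,4,5,6,7]=6  [2,3,4,5,6,7]=3
  first=0(o) contributes 9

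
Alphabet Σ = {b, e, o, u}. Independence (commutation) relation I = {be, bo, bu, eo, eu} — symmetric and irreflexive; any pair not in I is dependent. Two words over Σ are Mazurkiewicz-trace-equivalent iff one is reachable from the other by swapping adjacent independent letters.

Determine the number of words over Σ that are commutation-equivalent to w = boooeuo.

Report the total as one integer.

piece 0:b — minimal
piece 1:o — minimal
piece 2:o rests on {1:o}
piece 3:o rests on {2:o}
piece 4:e — minimal
piece 5:u rests on {3:o}
piece 6:o rests on {5:u}
minimal pieces: {0:b, 1:o, 4:e}
ways to finish when only these pieces remain (= sum over removing one remaining piece with nothing left below it):
  1 left: {0}→1  {4}→1  {6}→1
  2 left: {0,4}→2  {0,6}→2  {4,6}→2  {5,6}→1
  3 left: {0,4,6}→6  {0,5,6}→3  {3,5,6}→1  {4,5,6}→3
  4 left: {0,3,5,6}→4  {0,4,5,6}→12  {2,3,5,6}→1  {3,4,5,6}→4
  5 left: {0,2,3,5,6}→5  {0,3,4,5,6}→20  {1,2,3,5,6}→1  {2,3,4,5,6}→5
  placing 0:b first → 6 extensions
  placing 1:o first → 30 extensions
  placing 4:e first → 6 extensions
total linear extensions = 42

42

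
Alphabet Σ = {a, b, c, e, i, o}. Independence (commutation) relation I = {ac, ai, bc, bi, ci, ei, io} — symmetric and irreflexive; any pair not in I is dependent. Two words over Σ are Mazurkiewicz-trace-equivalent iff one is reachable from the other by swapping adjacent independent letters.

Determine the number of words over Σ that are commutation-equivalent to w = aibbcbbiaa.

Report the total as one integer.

piece 0:a — minimal
piece 1:i — minimal
piece 2:b rests on {0:a}
piece 3:b rests on {2:b}
piece 4:c — minimal
piece 5:b rests on {3:b}
piece 6:b rests on {5:b}
piece 7:i rests on {1:i}
piece 8:a rests on {6:b}
piece 9:a rests on {8:a}
minimal pieces: {0:a, 1:i, 4:c}
ways to finish when only these pieces remain (= sum over removing one remaining piece with nothing left below it):
  1 left: {4}→1  {7}→1  {9}→1
  2 left: {1,7}→1  {4,7}→2  {4,9}→2  {7,9}→2  {8,9}→1
  3 left: {1,4,7}→3  {1,7,9}→3  {4,7,9}→6  {4,8,9}→3  {6,8,9}→1  {7,8,9}→3
  4 left: {1,4,7,9}→12  {1,7,8,9}→6  {4,6,8,9}→4  {4,7,8,9}→12  {5,6,8,9}→1  {6,7,8,9}→4
  5 left: {1,4,7,8,9}→30  {1,6,7,8,9}→10  {3,5,6,8,9}→1  {4,5,6,8,9}→5  {4,6,7,8,9}→20  {5,6,7,8,9}→5
  6 left: {1,4,6,7,8,9}→60  {1,5,6,7,8,9}→15  {2,3,5,6,8,9}→1  {3,4,5,6,8,9}→6  {3,5,6,7,8,9}→6  {4,5,6,7,8,9}→30
  7 left: {0,2,3,5,6,8,9}→1  {1,3,5,6,7,8,9}→21  {1,4,5,6,7,8,9}→105  {2,3,4,5,6,8,9}→7  {2,3,5,6,7,8,9}→7  {3,4,5,6,7,8,9}→42
  8 left: {0,2,3,4,5,6,8,9}→8  {0,2,3,5,6,7,8,9}→8  {1,2,3,5,6,7,8,9}→28  {1,3,4,5,6,7,8,9}→168  {2,3,4,5,6,7,8,9}→56
  placing 0:a first → 252 extensions
  placing 1:i first → 72 extensions
  placing 4:c first → 36 extensions
total linear extensions = 360

360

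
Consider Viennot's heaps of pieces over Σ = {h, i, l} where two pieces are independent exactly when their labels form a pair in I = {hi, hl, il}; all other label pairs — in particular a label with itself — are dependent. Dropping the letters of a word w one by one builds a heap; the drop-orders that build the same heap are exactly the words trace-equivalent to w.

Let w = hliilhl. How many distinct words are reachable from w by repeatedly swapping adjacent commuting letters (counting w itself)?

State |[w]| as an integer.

210

piece 0:h — minimal
piece 1:l — minimal
piece 2:i — minimal
piece 3:i rests on {2:i}
piece 4:l rests on {1:l}
piece 5:h rests on {0:h}
piece 6:l rests on {4:l}
minimal pieces: {0:h, 1:l, 2:i}
ways to finish when only these pieces remain (= sum over removing one remaining piece with nothing left below it):
  1 left: {3}→1  {5}→1  {6}→1
  2 left: {0,5}→1  {2,3}→1  {3,5}→2  {3,6}→2  {4,6}→1  {5,6}→2
  3 left: {0,3,5}→3  {0,5,6}→3  {1,4,6}→1  {2,3,5}→3  {2,3,6}→3  {3,4,6}→3  {3,5,6}→6  {4,5,6}→3
  4 left: {0,2,3,5}→6  {0,3,5,6}→12  {0,4,5,6}→6  {1,3,4,6}→4  {1,4,5,6}→4  {2,3,4,6}→6  {2,3,5,6}→12  {3,4,5,6}→12
  5 left: {0,1,4,5,6}→10  {0,2,3,5,6}→30  {0,3,4,5,6}→30  {1,2,3,4,6}→10  {1,3,4,5,6}→20  {2,3,4,5,6}→30
  placing 0:h first → 60 extensions
  placing 1:l first → 90 extensions
  placing 2:i first → 60 extensions
total linear extensions = 210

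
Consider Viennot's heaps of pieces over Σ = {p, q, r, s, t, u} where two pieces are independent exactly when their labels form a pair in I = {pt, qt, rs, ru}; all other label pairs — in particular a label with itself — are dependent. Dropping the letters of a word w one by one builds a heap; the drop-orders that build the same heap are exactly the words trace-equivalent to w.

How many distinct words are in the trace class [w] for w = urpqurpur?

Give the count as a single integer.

#0=u has no predecessor
#1=r has no predecessor
#2=p depends on [0:u, 1:r]
#3=q depends on [2:p]
#4=u depends on [3:q]
#5=r depends on [3:q]
#6=p depends on [4:u, 5:r]
#7=u depends on [6:p]
#8=r depends on [6:p]
sources: [0:u, 1:r]
N(rest) = Σ N(rest − s) over sources s of rest; N(one piece) = 1:
  size 1 → [7]=1  [8]=1
  size 2 → [7,8]=2
  size 3 → [6,7,8]=2
  size 4 → [4,6,7,8]=2  [5,6,7,8]=2
  size 5 → [4,5,6,7,8]=4
  size 6 → [3,4,5,6,7,8]=4
  size 7 → [2,3,4,5,6,7,8]=4
  first=0(u) contributes 4
  first=1(r) contributes 4
|[w]| = 8

8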